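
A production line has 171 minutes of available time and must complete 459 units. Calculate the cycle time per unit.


Formula: CT = Available Time / Number of Units
CT = 171 min / 459 units
CT = 0.37 min/unit

0.37 min/unit


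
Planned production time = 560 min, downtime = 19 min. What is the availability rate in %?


Formula: Availability = (Planned Time - Downtime) / Planned Time * 100
Uptime = 560 - 19 = 541 min
Availability = 541 / 560 * 100 = 96.6%

96.6%


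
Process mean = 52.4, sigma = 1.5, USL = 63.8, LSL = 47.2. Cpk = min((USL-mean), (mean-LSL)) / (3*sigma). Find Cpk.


Cpu = (63.8 - 52.4) / (3 * 1.5) = 2.53
Cpl = (52.4 - 47.2) / (3 * 1.5) = 1.16
Cpk = min(2.53, 1.16) = 1.16

1.16


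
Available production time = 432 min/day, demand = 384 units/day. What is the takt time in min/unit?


Formula: Takt Time = Available Production Time / Customer Demand
Takt = 432 min/day / 384 units/day
Takt = 1.13 min/unit

1.13 min/unit


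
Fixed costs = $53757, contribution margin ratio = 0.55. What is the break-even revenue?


Formula: BER = Fixed Costs / Contribution Margin Ratio
BER = $53757 / 0.55
BER = $97740.00 (to the nearest cent)

$97740.00


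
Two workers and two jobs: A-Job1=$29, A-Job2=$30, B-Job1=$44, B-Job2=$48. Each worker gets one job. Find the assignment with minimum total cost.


Option 1: A->1 + B->2 = $29 + $48 = $77
Option 2: A->2 + B->1 = $30 + $44 = $74
Min cost = min($77, $74) = $74

$74


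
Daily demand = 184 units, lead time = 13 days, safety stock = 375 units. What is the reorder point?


Formula: ROP = (Daily Demand * Lead Time) + Safety Stock
Demand during lead time = 184 * 13 = 2392 units
ROP = 2392 + 375 = 2767 units

2767 units


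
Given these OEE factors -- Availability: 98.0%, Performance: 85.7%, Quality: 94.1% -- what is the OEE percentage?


Formula: OEE = Availability * Performance * Quality / 10000
A * P = 98.0% * 85.7% / 100 = 83.99%
OEE = 83.99% * 94.1% / 100 = 79.0%

79.0%


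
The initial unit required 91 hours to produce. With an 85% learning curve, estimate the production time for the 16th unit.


Formula: T_n = T_1 * (learning_rate)^(log2(n)) where learning_rate = rate/100
Doublings = log2(16) = 4
T_n = 91 * 0.85^4
T_n = 91 * 0.522 = 47.5 hours

47.5 hours


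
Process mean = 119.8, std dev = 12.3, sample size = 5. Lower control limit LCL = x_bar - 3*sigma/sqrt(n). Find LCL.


LCL = 119.8 - 3 * 12.3 / sqrt(5)

103.3


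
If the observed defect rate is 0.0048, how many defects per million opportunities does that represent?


DPMO = defect_rate * 1000000 = 0.0048 * 1000000

4800


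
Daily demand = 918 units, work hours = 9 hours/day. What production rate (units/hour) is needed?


Formula: Production Rate = Daily Demand / Available Hours
Rate = 918 units/day / 9 hours/day
Rate = 102.0 units/hour

102.0 units/hour


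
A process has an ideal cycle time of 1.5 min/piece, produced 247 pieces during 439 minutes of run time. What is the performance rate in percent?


Formula: Performance = (Ideal CT * Total Count) / Run Time * 100
Ideal output time = 1.5 * 247 = 370.5 min
Performance = 370.5 / 439 * 100 = 84.4%

84.4%


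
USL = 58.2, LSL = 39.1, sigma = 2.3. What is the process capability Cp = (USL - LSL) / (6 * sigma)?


Cp = (58.2 - 39.1) / (6 * 2.3)

1.38


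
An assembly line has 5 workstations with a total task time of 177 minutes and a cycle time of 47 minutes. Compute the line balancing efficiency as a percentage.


Formula: Efficiency = Sum of Task Times / (N_stations * CT) * 100
Total station capacity = 5 stations * 47 min = 235 min
Efficiency = 177 / 235 * 100 = 75.3%

75.3%


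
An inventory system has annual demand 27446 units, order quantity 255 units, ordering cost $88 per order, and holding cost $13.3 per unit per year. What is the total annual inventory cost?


TC = 27446/255 * 88 + 255/2 * 13.3

$11167.31


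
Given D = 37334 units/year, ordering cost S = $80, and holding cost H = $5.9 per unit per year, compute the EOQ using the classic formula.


Formula: EOQ = sqrt(2 * D * S / H)
Numerator: 2 * 37334 * 80 = 5973440
2DS/H = 5973440 / 5.9 = 1012447.5
EOQ = sqrt(1012447.5) = 1006.2 units

1006.2 units


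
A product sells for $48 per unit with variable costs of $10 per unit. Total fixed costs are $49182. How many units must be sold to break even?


Formula: BEQ = Fixed Costs / (Price - Variable Cost)
Contribution margin = $48 - $10 = $38/unit
BEQ = ceil($49182 / $38/unit) = ceil(1294.26) = 1295 units

1295 units


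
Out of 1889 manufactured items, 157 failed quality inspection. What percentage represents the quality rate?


Formula: Quality Rate = Good Pieces / Total Pieces * 100
Good pieces = 1889 - 157 = 1732
QR = 1732 / 1889 * 100 = 91.7%

91.7%


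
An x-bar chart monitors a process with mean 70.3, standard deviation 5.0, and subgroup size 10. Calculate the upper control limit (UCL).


UCL = 70.3 + 3 * 5.0 / sqrt(10)

75.04


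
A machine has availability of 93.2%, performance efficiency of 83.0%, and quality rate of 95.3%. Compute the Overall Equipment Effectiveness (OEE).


Formula: OEE = Availability * Performance * Quality / 10000
A * P = 93.2% * 83.0% / 100 = 77.36%
OEE = 77.36% * 95.3% / 100 = 73.7%

73.7%


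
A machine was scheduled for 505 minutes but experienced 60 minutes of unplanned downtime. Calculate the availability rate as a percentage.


Formula: Availability = (Planned Time - Downtime) / Planned Time * 100
Uptime = 505 - 60 = 445 min
Availability = 445 / 505 * 100 = 88.1%

88.1%


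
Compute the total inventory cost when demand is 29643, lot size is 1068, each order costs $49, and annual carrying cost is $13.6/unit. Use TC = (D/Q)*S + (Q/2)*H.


TC = 29643/1068 * 49 + 1068/2 * 13.6

$8622.43


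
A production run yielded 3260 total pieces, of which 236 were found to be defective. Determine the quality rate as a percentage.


Formula: Quality Rate = Good Pieces / Total Pieces * 100
Good pieces = 3260 - 236 = 3024
QR = 3024 / 3260 * 100 = 92.8%

92.8%


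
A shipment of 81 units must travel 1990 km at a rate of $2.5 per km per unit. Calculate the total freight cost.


TC = dist * cost * units = 1990 * 2.5 * 81 = $402975.00

$402975.00


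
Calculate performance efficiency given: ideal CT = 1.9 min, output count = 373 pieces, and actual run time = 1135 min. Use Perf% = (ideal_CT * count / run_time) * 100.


Formula: Performance = (Ideal CT * Total Count) / Run Time * 100
Ideal output time = 1.9 * 373 = 708.7 min
Performance = 708.7 / 1135 * 100 = 62.4%

62.4%


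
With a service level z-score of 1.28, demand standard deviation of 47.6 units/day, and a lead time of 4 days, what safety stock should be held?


Formula: SS = z * sigma_d * sqrt(LT)
sqrt(LT) = sqrt(4) = 2.0
SS = 1.28 * 47.6 * 2.0
SS = 121.9 units

121.9 units


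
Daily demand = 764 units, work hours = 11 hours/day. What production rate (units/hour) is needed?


Formula: Production Rate = Daily Demand / Available Hours
Rate = 764 units/day / 11 hours/day
Rate = 69.5 units/hour

69.5 units/hour


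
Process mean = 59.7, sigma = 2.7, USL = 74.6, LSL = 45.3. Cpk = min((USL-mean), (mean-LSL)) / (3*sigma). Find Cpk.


Cpu = (74.6 - 59.7) / (3 * 2.7) = 1.84
Cpl = (59.7 - 45.3) / (3 * 2.7) = 1.78
Cpk = min(1.84, 1.78) = 1.78

1.78


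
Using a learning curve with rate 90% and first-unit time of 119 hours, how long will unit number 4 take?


Formula: T_n = T_1 * (learning_rate)^(log2(n)) where learning_rate = rate/100
Doublings = log2(4) = 2
T_n = 119 * 0.9^2
T_n = 119 * 0.81 = 96.4 hours

96.4 hours


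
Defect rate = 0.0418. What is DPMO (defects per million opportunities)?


DPMO = defect_rate * 1000000 = 0.0418 * 1000000

41800


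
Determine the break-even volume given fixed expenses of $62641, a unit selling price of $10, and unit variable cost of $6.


Formula: BEQ = Fixed Costs / (Price - Variable Cost)
Contribution margin = $10 - $6 = $4/unit
BEQ = ceil($62641 / $4/unit) = ceil(15660.25) = 15661 units

15661 units


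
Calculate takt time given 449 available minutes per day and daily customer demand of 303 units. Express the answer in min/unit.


Formula: Takt Time = Available Production Time / Customer Demand
Takt = 449 min/day / 303 units/day
Takt = 1.48 min/unit

1.48 min/unit


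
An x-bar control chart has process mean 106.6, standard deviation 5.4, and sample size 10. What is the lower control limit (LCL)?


LCL = 106.6 - 3 * 5.4 / sqrt(10)

101.48


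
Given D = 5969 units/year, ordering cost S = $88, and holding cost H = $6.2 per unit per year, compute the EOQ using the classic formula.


Formula: EOQ = sqrt(2 * D * S / H)
Numerator: 2 * 5969 * 88 = 1050544
2DS/H = 1050544 / 6.2 = 169442.6
EOQ = sqrt(169442.6) = 411.6 units

411.6 units


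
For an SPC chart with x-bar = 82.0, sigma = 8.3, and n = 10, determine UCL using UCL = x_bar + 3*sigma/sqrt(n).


UCL = 82.0 + 3 * 8.3 / sqrt(10)

89.87


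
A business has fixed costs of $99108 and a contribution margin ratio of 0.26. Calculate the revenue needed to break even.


Formula: BER = Fixed Costs / Contribution Margin Ratio
BER = $99108 / 0.26
BER = $381184.62 (to the nearest cent)

$381184.62


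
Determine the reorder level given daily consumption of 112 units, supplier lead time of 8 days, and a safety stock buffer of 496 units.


Formula: ROP = (Daily Demand * Lead Time) + Safety Stock
Demand during lead time = 112 * 8 = 896 units
ROP = 896 + 496 = 1392 units

1392 units


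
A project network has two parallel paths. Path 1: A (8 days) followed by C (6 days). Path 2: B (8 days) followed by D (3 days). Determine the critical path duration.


Path 1 = 8 + 6 = 14 days
Path 2 = 8 + 3 = 11 days
Duration = max(14, 11) = 14 days

14 days


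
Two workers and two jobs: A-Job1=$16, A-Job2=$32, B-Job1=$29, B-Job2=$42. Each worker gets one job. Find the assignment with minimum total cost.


Option 1: A->1 + B->2 = $16 + $42 = $58
Option 2: A->2 + B->1 = $32 + $29 = $61
Min cost = min($58, $61) = $58

$58


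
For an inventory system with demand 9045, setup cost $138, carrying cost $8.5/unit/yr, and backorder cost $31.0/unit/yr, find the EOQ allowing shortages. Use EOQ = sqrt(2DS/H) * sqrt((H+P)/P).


Formula: EOQ* = sqrt(2DS/H) * sqrt((H+P)/P)
Base EOQ = sqrt(2*9045*138/8.5) = 541.94 units
Correction = sqrt((8.5+31.0)/31.0) = 1.1288
EOQ* = 541.94 * 1.1288 = 611.7 units

611.7 units


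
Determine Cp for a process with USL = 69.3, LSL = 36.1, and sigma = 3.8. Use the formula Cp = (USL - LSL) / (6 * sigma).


Cp = (69.3 - 36.1) / (6 * 3.8)

1.46


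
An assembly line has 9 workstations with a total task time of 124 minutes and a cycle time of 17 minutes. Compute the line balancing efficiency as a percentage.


Formula: Efficiency = Sum of Task Times / (N_stations * CT) * 100
Total station capacity = 9 stations * 17 min = 153 min
Efficiency = 124 / 153 * 100 = 81.0%

81.0%


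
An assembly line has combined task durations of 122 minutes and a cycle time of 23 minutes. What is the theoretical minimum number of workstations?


Formula: N_min = ceil(Sum of Task Times / Cycle Time)
N_min = ceil(122 min / 23 min) = ceil(5.3043)
N_min = 6 stations

6


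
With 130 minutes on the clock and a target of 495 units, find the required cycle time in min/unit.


Formula: CT = Available Time / Number of Units
CT = 130 min / 495 units
CT = 0.26 min/unit

0.26 min/unit


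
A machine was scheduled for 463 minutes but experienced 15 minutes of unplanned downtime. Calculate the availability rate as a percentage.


Formula: Availability = (Planned Time - Downtime) / Planned Time * 100
Uptime = 463 - 15 = 448 min
Availability = 448 / 463 * 100 = 96.8%

96.8%


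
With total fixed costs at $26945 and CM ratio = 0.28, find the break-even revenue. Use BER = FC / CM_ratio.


Formula: BER = Fixed Costs / Contribution Margin Ratio
BER = $26945 / 0.28
BER = $96232.14 (to the nearest cent)

$96232.14


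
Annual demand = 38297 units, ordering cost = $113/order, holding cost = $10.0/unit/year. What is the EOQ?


Formula: EOQ = sqrt(2 * D * S / H)
Numerator: 2 * 38297 * 113 = 8655122
2DS/H = 8655122 / 10.0 = 865512.2
EOQ = sqrt(865512.2) = 930.3 units

930.3 units


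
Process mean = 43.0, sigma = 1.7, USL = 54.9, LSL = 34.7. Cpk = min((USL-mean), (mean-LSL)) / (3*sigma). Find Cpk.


Cpu = (54.9 - 43.0) / (3 * 1.7) = 2.33
Cpl = (43.0 - 34.7) / (3 * 1.7) = 1.63
Cpk = min(2.33, 1.63) = 1.63

1.63


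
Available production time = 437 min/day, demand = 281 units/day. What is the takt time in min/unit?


Formula: Takt Time = Available Production Time / Customer Demand
Takt = 437 min/day / 281 units/day
Takt = 1.56 min/unit

1.56 min/unit


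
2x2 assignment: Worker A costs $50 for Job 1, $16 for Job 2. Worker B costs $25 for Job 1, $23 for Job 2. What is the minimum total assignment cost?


Option 1: A->1 + B->2 = $50 + $23 = $73
Option 2: A->2 + B->1 = $16 + $25 = $41
Min cost = min($73, $41) = $41

$41


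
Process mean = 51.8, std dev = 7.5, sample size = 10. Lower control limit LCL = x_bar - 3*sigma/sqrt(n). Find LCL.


LCL = 51.8 - 3 * 7.5 / sqrt(10)

44.68


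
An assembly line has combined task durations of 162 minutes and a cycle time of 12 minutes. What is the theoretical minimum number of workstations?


Formula: N_min = ceil(Sum of Task Times / Cycle Time)
N_min = ceil(162 min / 12 min) = ceil(13.5)
N_min = 14 stations

14


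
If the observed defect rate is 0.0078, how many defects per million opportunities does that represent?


DPMO = defect_rate * 1000000 = 0.0078 * 1000000

7800


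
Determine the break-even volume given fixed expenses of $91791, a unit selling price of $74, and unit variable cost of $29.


Formula: BEQ = Fixed Costs / (Price - Variable Cost)
Contribution margin = $74 - $29 = $45/unit
BEQ = ceil($91791 / $45/unit) = ceil(2039.8) = 2040 units

2040 units


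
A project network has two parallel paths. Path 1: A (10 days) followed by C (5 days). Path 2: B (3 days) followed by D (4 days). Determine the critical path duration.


Path 1 = 10 + 5 = 15 days
Path 2 = 3 + 4 = 7 days
Duration = max(15, 7) = 15 days

15 days


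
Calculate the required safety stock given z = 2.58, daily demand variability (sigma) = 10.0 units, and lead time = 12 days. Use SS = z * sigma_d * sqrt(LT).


Formula: SS = z * sigma_d * sqrt(LT)
sqrt(LT) = sqrt(12) = 3.4641
SS = 2.58 * 10.0 * 3.4641
SS = 89.4 units

89.4 units


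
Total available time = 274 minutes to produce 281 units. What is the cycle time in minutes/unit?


Formula: CT = Available Time / Number of Units
CT = 274 min / 281 units
CT = 0.98 min/unit

0.98 min/unit


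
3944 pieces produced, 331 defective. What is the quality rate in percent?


Formula: Quality Rate = Good Pieces / Total Pieces * 100
Good pieces = 3944 - 331 = 3613
QR = 3613 / 3944 * 100 = 91.6%

91.6%


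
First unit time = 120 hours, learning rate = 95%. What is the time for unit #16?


Formula: T_n = T_1 * (learning_rate)^(log2(n)) where learning_rate = rate/100
Doublings = log2(16) = 4
T_n = 120 * 0.95^4
T_n = 120 * 0.8145 = 97.7 hours

97.7 hours


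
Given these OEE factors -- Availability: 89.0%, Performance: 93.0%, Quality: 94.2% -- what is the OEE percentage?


Formula: OEE = Availability * Performance * Quality / 10000
A * P = 89.0% * 93.0% / 100 = 82.77%
OEE = 82.77% * 94.2% / 100 = 78.0%

78.0%


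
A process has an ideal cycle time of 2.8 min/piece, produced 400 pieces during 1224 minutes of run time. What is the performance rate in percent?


Formula: Performance = (Ideal CT * Total Count) / Run Time * 100
Ideal output time = 2.8 * 400 = 1120.0 min
Performance = 1120.0 / 1224 * 100 = 91.5%

91.5%


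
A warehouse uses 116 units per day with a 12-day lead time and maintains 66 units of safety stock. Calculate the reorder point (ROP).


Formula: ROP = (Daily Demand * Lead Time) + Safety Stock
Demand during lead time = 116 * 12 = 1392 units
ROP = 1392 + 66 = 1458 units

1458 units


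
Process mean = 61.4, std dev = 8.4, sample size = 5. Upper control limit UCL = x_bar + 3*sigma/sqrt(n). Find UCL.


UCL = 61.4 + 3 * 8.4 / sqrt(5)

72.67


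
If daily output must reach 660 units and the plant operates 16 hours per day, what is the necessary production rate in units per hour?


Formula: Production Rate = Daily Demand / Available Hours
Rate = 660 units/day / 16 hours/day
Rate = 41.3 units/hour

41.3 units/hour


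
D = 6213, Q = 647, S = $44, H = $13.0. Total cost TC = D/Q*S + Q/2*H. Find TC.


TC = 6213/647 * 44 + 647/2 * 13.0

$4628.02


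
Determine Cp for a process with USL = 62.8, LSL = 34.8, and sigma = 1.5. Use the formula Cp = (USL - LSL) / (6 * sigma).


Cp = (62.8 - 34.8) / (6 * 1.5)

3.11


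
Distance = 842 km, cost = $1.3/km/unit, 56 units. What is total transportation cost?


TC = dist * cost * units = 842 * 1.3 * 56 = $61297.60

$61297.60


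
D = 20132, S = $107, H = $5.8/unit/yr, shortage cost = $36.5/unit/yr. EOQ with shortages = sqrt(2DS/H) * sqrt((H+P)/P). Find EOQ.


Formula: EOQ* = sqrt(2DS/H) * sqrt((H+P)/P)
Base EOQ = sqrt(2*20132*107/5.8) = 861.86 units
Correction = sqrt((5.8+36.5)/36.5) = 1.07652
EOQ* = 861.86 * 1.07652 = 927.8 units

927.8 units


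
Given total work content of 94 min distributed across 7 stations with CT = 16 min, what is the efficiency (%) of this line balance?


Formula: Efficiency = Sum of Task Times / (N_stations * CT) * 100
Total station capacity = 7 stations * 16 min = 112 min
Efficiency = 94 / 112 * 100 = 83.9%

83.9%


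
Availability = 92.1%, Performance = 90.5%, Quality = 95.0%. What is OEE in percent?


Formula: OEE = Availability * Performance * Quality / 10000
A * P = 92.1% * 90.5% / 100 = 83.35%
OEE = 83.35% * 95.0% / 100 = 79.2%

79.2%


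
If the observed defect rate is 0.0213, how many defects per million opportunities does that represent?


DPMO = defect_rate * 1000000 = 0.0213 * 1000000

21300


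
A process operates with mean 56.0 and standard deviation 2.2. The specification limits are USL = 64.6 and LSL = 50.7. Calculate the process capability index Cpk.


Cpu = (64.6 - 56.0) / (3 * 2.2) = 1.3
Cpl = (56.0 - 50.7) / (3 * 2.2) = 0.8
Cpk = min(1.3, 0.8) = 0.8

0.8


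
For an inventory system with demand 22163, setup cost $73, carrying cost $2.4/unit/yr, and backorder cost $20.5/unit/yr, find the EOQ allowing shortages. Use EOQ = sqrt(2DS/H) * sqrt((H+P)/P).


Formula: EOQ* = sqrt(2DS/H) * sqrt((H+P)/P)
Base EOQ = sqrt(2*22163*73/2.4) = 1161.14 units
Correction = sqrt((2.4+20.5)/20.5) = 1.05692
EOQ* = 1161.14 * 1.05692 = 1227.2 units

1227.2 units


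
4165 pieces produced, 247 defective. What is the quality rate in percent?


Formula: Quality Rate = Good Pieces / Total Pieces * 100
Good pieces = 4165 - 247 = 3918
QR = 3918 / 4165 * 100 = 94.1%

94.1%


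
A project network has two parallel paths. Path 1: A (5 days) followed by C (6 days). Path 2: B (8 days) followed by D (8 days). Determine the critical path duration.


Path 1 = 5 + 6 = 11 days
Path 2 = 8 + 8 = 16 days
Duration = max(11, 16) = 16 days

16 days


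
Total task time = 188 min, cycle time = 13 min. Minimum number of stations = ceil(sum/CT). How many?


Formula: N_min = ceil(Sum of Task Times / Cycle Time)
N_min = ceil(188 min / 13 min) = ceil(14.4615)
N_min = 15 stations

15


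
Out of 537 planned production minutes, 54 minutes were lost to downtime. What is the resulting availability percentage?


Formula: Availability = (Planned Time - Downtime) / Planned Time * 100
Uptime = 537 - 54 = 483 min
Availability = 483 / 537 * 100 = 89.9%

89.9%


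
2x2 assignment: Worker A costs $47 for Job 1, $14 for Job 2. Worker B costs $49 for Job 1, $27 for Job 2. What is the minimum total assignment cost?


Option 1: A->1 + B->2 = $47 + $27 = $74
Option 2: A->2 + B->1 = $14 + $49 = $63
Min cost = min($74, $63) = $63

$63


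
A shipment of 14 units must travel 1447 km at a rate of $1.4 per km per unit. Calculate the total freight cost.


TC = dist * cost * units = 1447 * 1.4 * 14 = $28361.20

$28361.20


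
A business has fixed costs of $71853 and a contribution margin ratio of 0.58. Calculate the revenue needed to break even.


Formula: BER = Fixed Costs / Contribution Margin Ratio
BER = $71853 / 0.58
BER = $123884.48 (to the nearest cent)

$123884.48


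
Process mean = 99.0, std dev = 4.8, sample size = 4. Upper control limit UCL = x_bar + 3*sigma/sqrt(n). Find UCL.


UCL = 99.0 + 3 * 4.8 / sqrt(4)

106.2


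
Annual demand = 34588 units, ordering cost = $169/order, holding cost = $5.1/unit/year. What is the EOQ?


Formula: EOQ = sqrt(2 * D * S / H)
Numerator: 2 * 34588 * 169 = 11690744
2DS/H = 11690744 / 5.1 = 2292302.7
EOQ = sqrt(2292302.7) = 1514.0 units

1514.0 units


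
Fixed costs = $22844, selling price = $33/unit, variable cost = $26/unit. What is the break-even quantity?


Formula: BEQ = Fixed Costs / (Price - Variable Cost)
Contribution margin = $33 - $26 = $7/unit
BEQ = ceil($22844 / $7/unit) = ceil(3263.43) = 3264 units

3264 units


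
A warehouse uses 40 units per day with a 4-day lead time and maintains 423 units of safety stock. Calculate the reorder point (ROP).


Formula: ROP = (Daily Demand * Lead Time) + Safety Stock
Demand during lead time = 40 * 4 = 160 units
ROP = 160 + 423 = 583 units

583 units


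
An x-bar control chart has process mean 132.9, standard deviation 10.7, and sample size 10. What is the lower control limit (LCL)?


LCL = 132.9 - 3 * 10.7 / sqrt(10)

122.75


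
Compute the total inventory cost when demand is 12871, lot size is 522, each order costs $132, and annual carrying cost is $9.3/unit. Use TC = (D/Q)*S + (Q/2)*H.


TC = 12871/522 * 132 + 522/2 * 9.3

$5682.04


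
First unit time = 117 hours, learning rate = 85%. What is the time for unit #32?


Formula: T_n = T_1 * (learning_rate)^(log2(n)) where learning_rate = rate/100
Doublings = log2(32) = 5
T_n = 117 * 0.85^5
T_n = 117 * 0.4437 = 51.9 hours

51.9 hours


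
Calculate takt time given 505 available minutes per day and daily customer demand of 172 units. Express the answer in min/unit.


Formula: Takt Time = Available Production Time / Customer Demand
Takt = 505 min/day / 172 units/day
Takt = 2.94 min/unit

2.94 min/unit


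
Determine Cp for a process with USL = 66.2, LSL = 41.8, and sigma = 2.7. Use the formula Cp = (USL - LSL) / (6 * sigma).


Cp = (66.2 - 41.8) / (6 * 2.7)

1.51


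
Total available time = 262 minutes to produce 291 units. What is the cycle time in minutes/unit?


Formula: CT = Available Time / Number of Units
CT = 262 min / 291 units
CT = 0.9 min/unit

0.9 min/unit


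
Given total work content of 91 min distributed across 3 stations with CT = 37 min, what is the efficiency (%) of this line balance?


Formula: Efficiency = Sum of Task Times / (N_stations * CT) * 100
Total station capacity = 3 stations * 37 min = 111 min
Efficiency = 91 / 111 * 100 = 82.0%

82.0%


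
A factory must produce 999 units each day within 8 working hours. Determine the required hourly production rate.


Formula: Production Rate = Daily Demand / Available Hours
Rate = 999 units/day / 8 hours/day
Rate = 124.9 units/hour

124.9 units/hour


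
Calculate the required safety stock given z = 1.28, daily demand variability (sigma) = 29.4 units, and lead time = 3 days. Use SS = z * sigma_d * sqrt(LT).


Formula: SS = z * sigma_d * sqrt(LT)
sqrt(LT) = sqrt(3) = 1.7321
SS = 1.28 * 29.4 * 1.7321
SS = 65.2 units

65.2 units


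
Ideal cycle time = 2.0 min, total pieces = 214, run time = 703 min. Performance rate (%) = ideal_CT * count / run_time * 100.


Formula: Performance = (Ideal CT * Total Count) / Run Time * 100
Ideal output time = 2.0 * 214 = 428.0 min
Performance = 428.0 / 703 * 100 = 60.9%

60.9%


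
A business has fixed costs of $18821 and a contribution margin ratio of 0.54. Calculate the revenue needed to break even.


Formula: BER = Fixed Costs / Contribution Margin Ratio
BER = $18821 / 0.54
BER = $34853.70 (to the nearest cent)

$34853.70


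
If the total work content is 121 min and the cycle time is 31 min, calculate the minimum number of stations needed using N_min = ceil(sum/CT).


Formula: N_min = ceil(Sum of Task Times / Cycle Time)
N_min = ceil(121 min / 31 min) = ceil(3.9032)
N_min = 4 stations

4


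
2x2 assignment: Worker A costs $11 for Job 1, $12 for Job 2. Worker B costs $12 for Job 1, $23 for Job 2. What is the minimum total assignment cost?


Option 1: A->1 + B->2 = $11 + $23 = $34
Option 2: A->2 + B->1 = $12 + $12 = $24
Min cost = min($34, $24) = $24

$24


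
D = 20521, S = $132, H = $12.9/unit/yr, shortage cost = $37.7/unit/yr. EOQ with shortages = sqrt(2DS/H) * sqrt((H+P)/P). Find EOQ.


Formula: EOQ* = sqrt(2DS/H) * sqrt((H+P)/P)
Base EOQ = sqrt(2*20521*132/12.9) = 648.05 units
Correction = sqrt((12.9+37.7)/37.7) = 1.15852
EOQ* = 648.05 * 1.15852 = 750.8 units

750.8 units


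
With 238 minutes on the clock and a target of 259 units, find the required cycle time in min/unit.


Formula: CT = Available Time / Number of Units
CT = 238 min / 259 units
CT = 0.92 min/unit

0.92 min/unit


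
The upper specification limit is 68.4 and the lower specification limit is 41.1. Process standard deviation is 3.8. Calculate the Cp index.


Cp = (68.4 - 41.1) / (6 * 3.8)

1.2


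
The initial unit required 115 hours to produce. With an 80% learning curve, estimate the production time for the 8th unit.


Formula: T_n = T_1 * (learning_rate)^(log2(n)) where learning_rate = rate/100
Doublings = log2(8) = 3
T_n = 115 * 0.8^3
T_n = 115 * 0.512 = 58.9 hours

58.9 hours


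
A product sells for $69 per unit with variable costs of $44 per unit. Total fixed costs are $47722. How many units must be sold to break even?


Formula: BEQ = Fixed Costs / (Price - Variable Cost)
Contribution margin = $69 - $44 = $25/unit
BEQ = ceil($47722 / $25/unit) = ceil(1908.88) = 1909 units

1909 units


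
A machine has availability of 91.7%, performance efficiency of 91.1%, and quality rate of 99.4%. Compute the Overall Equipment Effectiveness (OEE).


Formula: OEE = Availability * Performance * Quality / 10000
A * P = 91.7% * 91.1% / 100 = 83.54%
OEE = 83.54% * 99.4% / 100 = 83.0%

83.0%


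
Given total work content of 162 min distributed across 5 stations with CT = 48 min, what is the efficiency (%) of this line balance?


Formula: Efficiency = Sum of Task Times / (N_stations * CT) * 100
Total station capacity = 5 stations * 48 min = 240 min
Efficiency = 162 / 240 * 100 = 67.5%

67.5%


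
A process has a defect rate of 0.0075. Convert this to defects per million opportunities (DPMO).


DPMO = defect_rate * 1000000 = 0.0075 * 1000000

7500


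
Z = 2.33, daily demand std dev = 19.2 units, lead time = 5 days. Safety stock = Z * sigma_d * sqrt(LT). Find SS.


Formula: SS = z * sigma_d * sqrt(LT)
sqrt(LT) = sqrt(5) = 2.2361
SS = 2.33 * 19.2 * 2.2361
SS = 100.0 units

100.0 units


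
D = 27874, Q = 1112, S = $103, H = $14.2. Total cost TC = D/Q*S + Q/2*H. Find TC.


TC = 27874/1112 * 103 + 1112/2 * 14.2

$10477.05


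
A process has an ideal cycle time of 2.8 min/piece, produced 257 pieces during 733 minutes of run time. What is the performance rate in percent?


Formula: Performance = (Ideal CT * Total Count) / Run Time * 100
Ideal output time = 2.8 * 257 = 719.6 min
Performance = 719.6 / 733 * 100 = 98.2%

98.2%


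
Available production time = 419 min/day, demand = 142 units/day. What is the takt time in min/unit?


Formula: Takt Time = Available Production Time / Customer Demand
Takt = 419 min/day / 142 units/day
Takt = 2.95 min/unit

2.95 min/unit


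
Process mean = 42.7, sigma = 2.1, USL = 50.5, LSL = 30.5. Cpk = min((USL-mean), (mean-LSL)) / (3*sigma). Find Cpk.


Cpu = (50.5 - 42.7) / (3 * 2.1) = 1.24
Cpl = (42.7 - 30.5) / (3 * 2.1) = 1.94
Cpk = min(1.24, 1.94) = 1.24

1.24


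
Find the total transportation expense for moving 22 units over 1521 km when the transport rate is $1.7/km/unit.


TC = dist * cost * units = 1521 * 1.7 * 22 = $56885.40

$56885.40


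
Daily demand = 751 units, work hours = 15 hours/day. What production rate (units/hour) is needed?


Formula: Production Rate = Daily Demand / Available Hours
Rate = 751 units/day / 15 hours/day
Rate = 50.1 units/hour

50.1 units/hour


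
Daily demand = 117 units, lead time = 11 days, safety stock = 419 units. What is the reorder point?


Formula: ROP = (Daily Demand * Lead Time) + Safety Stock
Demand during lead time = 117 * 11 = 1287 units
ROP = 1287 + 419 = 1706 units

1706 units


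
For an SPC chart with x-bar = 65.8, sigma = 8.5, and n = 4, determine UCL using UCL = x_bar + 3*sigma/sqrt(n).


UCL = 65.8 + 3 * 8.5 / sqrt(4)

78.55


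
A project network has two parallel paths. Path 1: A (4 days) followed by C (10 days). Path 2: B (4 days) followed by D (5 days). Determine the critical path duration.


Path 1 = 4 + 10 = 14 days
Path 2 = 4 + 5 = 9 days
Duration = max(14, 9) = 14 days

14 days


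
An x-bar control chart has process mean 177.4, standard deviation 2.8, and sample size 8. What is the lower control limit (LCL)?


LCL = 177.4 - 3 * 2.8 / sqrt(8)

174.43


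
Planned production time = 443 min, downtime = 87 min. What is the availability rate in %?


Formula: Availability = (Planned Time - Downtime) / Planned Time * 100
Uptime = 443 - 87 = 356 min
Availability = 356 / 443 * 100 = 80.4%

80.4%


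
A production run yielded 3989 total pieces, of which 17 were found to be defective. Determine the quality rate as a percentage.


Formula: Quality Rate = Good Pieces / Total Pieces * 100
Good pieces = 3989 - 17 = 3972
QR = 3972 / 3989 * 100 = 99.6%

99.6%


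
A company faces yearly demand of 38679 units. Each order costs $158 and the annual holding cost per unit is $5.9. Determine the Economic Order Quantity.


Formula: EOQ = sqrt(2 * D * S / H)
Numerator: 2 * 38679 * 158 = 12222564
2DS/H = 12222564 / 5.9 = 2071621.0
EOQ = sqrt(2071621.0) = 1439.3 units

1439.3 units


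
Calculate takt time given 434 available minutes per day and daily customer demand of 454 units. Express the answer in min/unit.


Formula: Takt Time = Available Production Time / Customer Demand
Takt = 434 min/day / 454 units/day
Takt = 0.96 min/unit

0.96 min/unit


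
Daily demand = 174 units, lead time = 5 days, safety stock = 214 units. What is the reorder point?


Formula: ROP = (Daily Demand * Lead Time) + Safety Stock
Demand during lead time = 174 * 5 = 870 units
ROP = 870 + 214 = 1084 units

1084 units


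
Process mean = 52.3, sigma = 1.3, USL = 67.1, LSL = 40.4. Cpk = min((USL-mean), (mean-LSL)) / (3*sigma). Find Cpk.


Cpu = (67.1 - 52.3) / (3 * 1.3) = 3.79
Cpl = (52.3 - 40.4) / (3 * 1.3) = 3.05
Cpk = min(3.79, 3.05) = 3.05

3.05


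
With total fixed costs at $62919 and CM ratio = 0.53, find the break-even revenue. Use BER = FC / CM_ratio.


Formula: BER = Fixed Costs / Contribution Margin Ratio
BER = $62919 / 0.53
BER = $118715.09 (to the nearest cent)

$118715.09


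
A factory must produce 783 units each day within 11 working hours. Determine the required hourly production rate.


Formula: Production Rate = Daily Demand / Available Hours
Rate = 783 units/day / 11 hours/day
Rate = 71.2 units/hour

71.2 units/hour


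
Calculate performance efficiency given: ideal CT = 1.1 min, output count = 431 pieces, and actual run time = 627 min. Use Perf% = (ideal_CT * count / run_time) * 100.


Formula: Performance = (Ideal CT * Total Count) / Run Time * 100
Ideal output time = 1.1 * 431 = 474.1 min
Performance = 474.1 / 627 * 100 = 75.6%

75.6%


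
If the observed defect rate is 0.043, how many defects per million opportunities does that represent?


DPMO = defect_rate * 1000000 = 0.043 * 1000000

43000


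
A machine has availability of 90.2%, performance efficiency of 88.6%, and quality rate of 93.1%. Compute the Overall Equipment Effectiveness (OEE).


Formula: OEE = Availability * Performance * Quality / 10000
A * P = 90.2% * 88.6% / 100 = 79.92%
OEE = 79.92% * 93.1% / 100 = 74.4%

74.4%


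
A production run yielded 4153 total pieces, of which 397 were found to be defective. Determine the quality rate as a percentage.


Formula: Quality Rate = Good Pieces / Total Pieces * 100
Good pieces = 4153 - 397 = 3756
QR = 3756 / 4153 * 100 = 90.4%

90.4%


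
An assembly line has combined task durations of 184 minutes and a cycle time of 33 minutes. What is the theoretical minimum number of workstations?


Formula: N_min = ceil(Sum of Task Times / Cycle Time)
N_min = ceil(184 min / 33 min) = ceil(5.5758)
N_min = 6 stations

6


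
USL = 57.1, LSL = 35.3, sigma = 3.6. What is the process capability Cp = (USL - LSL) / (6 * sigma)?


Cp = (57.1 - 35.3) / (6 * 3.6)

1.01


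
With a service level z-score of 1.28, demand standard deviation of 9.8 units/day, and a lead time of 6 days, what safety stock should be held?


Formula: SS = z * sigma_d * sqrt(LT)
sqrt(LT) = sqrt(6) = 2.4495
SS = 1.28 * 9.8 * 2.4495
SS = 30.7 units

30.7 units


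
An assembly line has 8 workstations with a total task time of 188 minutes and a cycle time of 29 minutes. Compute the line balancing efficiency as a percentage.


Formula: Efficiency = Sum of Task Times / (N_stations * CT) * 100
Total station capacity = 8 stations * 29 min = 232 min
Efficiency = 188 / 232 * 100 = 81.0%

81.0%


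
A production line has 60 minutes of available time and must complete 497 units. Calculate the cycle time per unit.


Formula: CT = Available Time / Number of Units
CT = 60 min / 497 units
CT = 0.12 min/unit

0.12 min/unit


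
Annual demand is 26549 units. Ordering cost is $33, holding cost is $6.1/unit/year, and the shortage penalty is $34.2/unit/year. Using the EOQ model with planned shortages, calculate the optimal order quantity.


Formula: EOQ* = sqrt(2DS/H) * sqrt((H+P)/P)
Base EOQ = sqrt(2*26549*33/6.1) = 535.96 units
Correction = sqrt((6.1+34.2)/34.2) = 1.08552
EOQ* = 535.96 * 1.08552 = 581.8 units

581.8 units


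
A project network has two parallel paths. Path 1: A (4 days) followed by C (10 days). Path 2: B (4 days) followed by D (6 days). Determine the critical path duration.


Path 1 = 4 + 10 = 14 days
Path 2 = 4 + 6 = 10 days
Duration = max(14, 10) = 14 days

14 days


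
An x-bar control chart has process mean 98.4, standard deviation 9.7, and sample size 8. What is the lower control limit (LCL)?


LCL = 98.4 - 3 * 9.7 / sqrt(8)

88.11


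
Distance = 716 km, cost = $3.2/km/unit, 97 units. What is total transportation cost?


TC = dist * cost * units = 716 * 3.2 * 97 = $222246.40

$222246.40


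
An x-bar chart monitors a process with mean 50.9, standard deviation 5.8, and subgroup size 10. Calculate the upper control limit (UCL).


UCL = 50.9 + 3 * 5.8 / sqrt(10)

56.4


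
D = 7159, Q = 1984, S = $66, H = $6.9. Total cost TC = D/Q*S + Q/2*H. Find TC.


TC = 7159/1984 * 66 + 1984/2 * 6.9

$7082.95


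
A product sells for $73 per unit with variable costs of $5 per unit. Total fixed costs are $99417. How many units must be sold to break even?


Formula: BEQ = Fixed Costs / (Price - Variable Cost)
Contribution margin = $73 - $5 = $68/unit
BEQ = ceil($99417 / $68/unit) = ceil(1462.01) = 1463 units

1463 units


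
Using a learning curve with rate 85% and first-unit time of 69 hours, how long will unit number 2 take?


Formula: T_n = T_1 * (learning_rate)^(log2(n)) where learning_rate = rate/100
Doublings = log2(2) = 1
T_n = 69 * 0.85^1
T_n = 69 * 0.85 = 58.7 hours

58.7 hours


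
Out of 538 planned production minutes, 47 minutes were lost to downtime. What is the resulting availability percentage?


Formula: Availability = (Planned Time - Downtime) / Planned Time * 100
Uptime = 538 - 47 = 491 min
Availability = 491 / 538 * 100 = 91.3%

91.3%


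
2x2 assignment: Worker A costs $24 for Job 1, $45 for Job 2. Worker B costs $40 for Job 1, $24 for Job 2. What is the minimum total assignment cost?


Option 1: A->1 + B->2 = $24 + $24 = $48
Option 2: A->2 + B->1 = $45 + $40 = $85
Min cost = min($48, $85) = $48

$48


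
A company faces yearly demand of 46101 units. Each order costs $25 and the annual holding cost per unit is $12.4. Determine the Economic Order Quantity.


Formula: EOQ = sqrt(2 * D * S / H)
Numerator: 2 * 46101 * 25 = 2305050
2DS/H = 2305050 / 12.4 = 185891.1
EOQ = sqrt(185891.1) = 431.2 units

431.2 units


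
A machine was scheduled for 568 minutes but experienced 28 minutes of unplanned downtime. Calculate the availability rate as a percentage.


Formula: Availability = (Planned Time - Downtime) / Planned Time * 100
Uptime = 568 - 28 = 540 min
Availability = 540 / 568 * 100 = 95.1%

95.1%


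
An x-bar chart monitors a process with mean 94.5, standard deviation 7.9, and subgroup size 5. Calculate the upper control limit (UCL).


UCL = 94.5 + 3 * 7.9 / sqrt(5)

105.1


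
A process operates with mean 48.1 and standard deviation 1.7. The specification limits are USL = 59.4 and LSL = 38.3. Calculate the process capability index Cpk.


Cpu = (59.4 - 48.1) / (3 * 1.7) = 2.22
Cpl = (48.1 - 38.3) / (3 * 1.7) = 1.92
Cpk = min(2.22, 1.92) = 1.92

1.92


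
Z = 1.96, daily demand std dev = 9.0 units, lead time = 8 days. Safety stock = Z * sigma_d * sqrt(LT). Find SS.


Formula: SS = z * sigma_d * sqrt(LT)
sqrt(LT) = sqrt(8) = 2.8284
SS = 1.96 * 9.0 * 2.8284
SS = 49.9 units

49.9 units


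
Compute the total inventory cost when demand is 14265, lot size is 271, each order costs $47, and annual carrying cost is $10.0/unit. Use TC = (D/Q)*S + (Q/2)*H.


TC = 14265/271 * 47 + 271/2 * 10.0

$3829.00


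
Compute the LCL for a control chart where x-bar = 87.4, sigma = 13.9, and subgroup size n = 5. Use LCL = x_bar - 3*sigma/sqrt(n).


LCL = 87.4 - 3 * 13.9 / sqrt(5)

68.75


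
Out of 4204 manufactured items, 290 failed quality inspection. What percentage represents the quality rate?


Formula: Quality Rate = Good Pieces / Total Pieces * 100
Good pieces = 4204 - 290 = 3914
QR = 3914 / 4204 * 100 = 93.1%

93.1%


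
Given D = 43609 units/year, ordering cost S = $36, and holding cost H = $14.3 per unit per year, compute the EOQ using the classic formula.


Formula: EOQ = sqrt(2 * D * S / H)
Numerator: 2 * 43609 * 36 = 3139848
2DS/H = 3139848 / 14.3 = 219569.8
EOQ = sqrt(219569.8) = 468.6 units

468.6 units


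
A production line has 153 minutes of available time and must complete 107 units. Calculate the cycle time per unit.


Formula: CT = Available Time / Number of Units
CT = 153 min / 107 units
CT = 1.43 min/unit

1.43 min/unit


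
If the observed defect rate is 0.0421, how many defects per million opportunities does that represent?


DPMO = defect_rate * 1000000 = 0.0421 * 1000000

42100


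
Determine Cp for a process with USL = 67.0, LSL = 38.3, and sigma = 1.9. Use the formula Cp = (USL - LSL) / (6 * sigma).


Cp = (67.0 - 38.3) / (6 * 1.9)

2.52


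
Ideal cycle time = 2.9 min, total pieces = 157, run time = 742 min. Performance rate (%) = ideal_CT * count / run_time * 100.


Formula: Performance = (Ideal CT * Total Count) / Run Time * 100
Ideal output time = 2.9 * 157 = 455.3 min
Performance = 455.3 / 742 * 100 = 61.4%

61.4%


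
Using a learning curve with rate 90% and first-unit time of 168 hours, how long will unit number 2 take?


Formula: T_n = T_1 * (learning_rate)^(log2(n)) where learning_rate = rate/100
Doublings = log2(2) = 1
T_n = 168 * 0.9^1
T_n = 168 * 0.9 = 151.2 hours

151.2 hours
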